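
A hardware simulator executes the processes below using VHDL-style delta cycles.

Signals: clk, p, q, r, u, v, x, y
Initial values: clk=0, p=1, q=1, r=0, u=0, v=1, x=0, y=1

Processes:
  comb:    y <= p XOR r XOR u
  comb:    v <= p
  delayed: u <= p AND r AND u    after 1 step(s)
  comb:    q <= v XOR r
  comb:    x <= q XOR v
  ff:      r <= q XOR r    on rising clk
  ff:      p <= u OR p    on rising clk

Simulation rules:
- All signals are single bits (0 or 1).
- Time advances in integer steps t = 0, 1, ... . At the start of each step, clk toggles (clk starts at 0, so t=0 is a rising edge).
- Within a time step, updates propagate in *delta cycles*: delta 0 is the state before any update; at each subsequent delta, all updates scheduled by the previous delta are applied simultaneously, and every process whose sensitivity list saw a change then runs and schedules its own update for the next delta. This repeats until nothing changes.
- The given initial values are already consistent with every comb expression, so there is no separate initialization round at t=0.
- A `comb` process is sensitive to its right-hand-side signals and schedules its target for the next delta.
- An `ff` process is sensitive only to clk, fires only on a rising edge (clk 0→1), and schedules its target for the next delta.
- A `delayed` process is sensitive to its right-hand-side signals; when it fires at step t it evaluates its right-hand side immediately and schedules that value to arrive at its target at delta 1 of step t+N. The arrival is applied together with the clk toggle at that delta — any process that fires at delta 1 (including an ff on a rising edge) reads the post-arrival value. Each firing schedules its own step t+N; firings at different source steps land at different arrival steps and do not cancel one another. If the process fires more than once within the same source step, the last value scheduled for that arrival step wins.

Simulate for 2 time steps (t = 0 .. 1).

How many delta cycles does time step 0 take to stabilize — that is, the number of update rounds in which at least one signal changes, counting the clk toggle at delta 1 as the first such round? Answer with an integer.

4

t0.Δ0 p=1 x=0 u=0 clk=0 r=0 q=1 y=1 v=1
t0.Δ1 p=1 x=0 u=0 clk=1 r=0 q=1 y=1 v=1
t0.Δ2 p=1 x=0 u=0 clk=1 r=1 q=1 y=1 v=1
t0.Δ3 p=1 x=0 u=0 clk=1 r=1 q=0 y=0 v=1
t0.Δ4 p=1 x=1 u=0 clk=1 r=1 q=0 y=0 v=1
t1.Δ0 p=1 x=1 u=0 clk=1 r=1 q=0 y=0 v=1
t1.Δ1 p=1 x=1 u=0 clk=0 r=1 q=0 y=0 v=1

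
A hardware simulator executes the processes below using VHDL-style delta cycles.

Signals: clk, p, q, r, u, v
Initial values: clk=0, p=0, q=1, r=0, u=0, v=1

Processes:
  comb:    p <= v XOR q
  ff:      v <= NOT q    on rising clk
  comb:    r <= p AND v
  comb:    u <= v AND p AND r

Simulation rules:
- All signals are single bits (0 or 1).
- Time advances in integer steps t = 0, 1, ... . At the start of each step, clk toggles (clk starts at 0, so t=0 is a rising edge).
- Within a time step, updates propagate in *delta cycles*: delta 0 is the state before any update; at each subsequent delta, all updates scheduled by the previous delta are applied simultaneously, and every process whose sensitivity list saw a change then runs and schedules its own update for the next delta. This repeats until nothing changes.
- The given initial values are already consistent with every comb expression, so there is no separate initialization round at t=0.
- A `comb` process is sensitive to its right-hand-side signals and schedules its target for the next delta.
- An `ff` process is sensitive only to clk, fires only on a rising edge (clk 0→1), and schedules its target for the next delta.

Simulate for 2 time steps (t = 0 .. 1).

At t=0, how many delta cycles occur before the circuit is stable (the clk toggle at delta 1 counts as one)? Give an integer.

t=0 Δ0: r=0 clk=0 u=0 v=1 q=1 p=0
  Δ1: clk:0→1
  Δ2: v:1→0
  Δ3: p:0→1
  (3Δ to stable)
t=1 Δ0: r=0 clk=1 u=0 v=0 q=1 p=1
  Δ1: clk:1→0
  (1Δ to stable)

3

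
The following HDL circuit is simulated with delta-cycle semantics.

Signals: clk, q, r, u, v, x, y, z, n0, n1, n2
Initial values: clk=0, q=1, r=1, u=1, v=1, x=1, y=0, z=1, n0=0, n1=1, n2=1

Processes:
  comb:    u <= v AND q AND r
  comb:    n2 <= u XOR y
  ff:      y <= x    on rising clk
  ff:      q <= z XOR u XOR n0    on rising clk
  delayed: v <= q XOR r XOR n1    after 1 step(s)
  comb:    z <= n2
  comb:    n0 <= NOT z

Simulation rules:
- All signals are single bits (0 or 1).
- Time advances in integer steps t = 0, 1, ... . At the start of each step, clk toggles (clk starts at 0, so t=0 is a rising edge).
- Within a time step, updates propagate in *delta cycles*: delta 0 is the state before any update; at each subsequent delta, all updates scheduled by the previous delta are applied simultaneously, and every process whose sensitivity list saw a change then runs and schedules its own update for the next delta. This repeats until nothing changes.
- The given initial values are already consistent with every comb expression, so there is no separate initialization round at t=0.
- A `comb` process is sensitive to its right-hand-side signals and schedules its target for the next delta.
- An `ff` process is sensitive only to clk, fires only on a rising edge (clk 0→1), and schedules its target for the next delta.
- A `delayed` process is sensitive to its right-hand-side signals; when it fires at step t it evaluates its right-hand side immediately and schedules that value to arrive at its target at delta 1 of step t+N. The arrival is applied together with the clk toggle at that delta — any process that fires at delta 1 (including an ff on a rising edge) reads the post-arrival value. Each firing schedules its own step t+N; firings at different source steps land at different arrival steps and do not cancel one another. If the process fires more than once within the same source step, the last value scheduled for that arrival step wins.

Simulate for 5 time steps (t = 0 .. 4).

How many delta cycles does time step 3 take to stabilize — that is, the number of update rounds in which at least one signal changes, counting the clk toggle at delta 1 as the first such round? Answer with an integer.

[bits: u,y,q,clk,n1,x,r,n0,n2,v,z]
t=0: Δ0=10101110111 Δ1=10111110111 Δ2=11011110111 Δ3=01011110011 Δ4=01011110110 Δ5=01011111111 Δ6=01011110111 | 6Δ
t=1: Δ0=01011110111 Δ1=01001110101 | 1Δ
t=2: Δ0=01001110101 Δ1=01011110101 Δ2=01111110101 | 2Δ
t=3: Δ0=01111110101 Δ1=01101110111 Δ2=11101110111 Δ3=11101110011 Δ4=11101110010 Δ5=11101111010 | 5Δ
t=4: Δ0=11101111010 Δ1=11111111010 Δ2=11011111010 Δ3=01011111010 Δ4=01011111110 Δ5=01011111111 Δ6=01011110111 | 6Δ

5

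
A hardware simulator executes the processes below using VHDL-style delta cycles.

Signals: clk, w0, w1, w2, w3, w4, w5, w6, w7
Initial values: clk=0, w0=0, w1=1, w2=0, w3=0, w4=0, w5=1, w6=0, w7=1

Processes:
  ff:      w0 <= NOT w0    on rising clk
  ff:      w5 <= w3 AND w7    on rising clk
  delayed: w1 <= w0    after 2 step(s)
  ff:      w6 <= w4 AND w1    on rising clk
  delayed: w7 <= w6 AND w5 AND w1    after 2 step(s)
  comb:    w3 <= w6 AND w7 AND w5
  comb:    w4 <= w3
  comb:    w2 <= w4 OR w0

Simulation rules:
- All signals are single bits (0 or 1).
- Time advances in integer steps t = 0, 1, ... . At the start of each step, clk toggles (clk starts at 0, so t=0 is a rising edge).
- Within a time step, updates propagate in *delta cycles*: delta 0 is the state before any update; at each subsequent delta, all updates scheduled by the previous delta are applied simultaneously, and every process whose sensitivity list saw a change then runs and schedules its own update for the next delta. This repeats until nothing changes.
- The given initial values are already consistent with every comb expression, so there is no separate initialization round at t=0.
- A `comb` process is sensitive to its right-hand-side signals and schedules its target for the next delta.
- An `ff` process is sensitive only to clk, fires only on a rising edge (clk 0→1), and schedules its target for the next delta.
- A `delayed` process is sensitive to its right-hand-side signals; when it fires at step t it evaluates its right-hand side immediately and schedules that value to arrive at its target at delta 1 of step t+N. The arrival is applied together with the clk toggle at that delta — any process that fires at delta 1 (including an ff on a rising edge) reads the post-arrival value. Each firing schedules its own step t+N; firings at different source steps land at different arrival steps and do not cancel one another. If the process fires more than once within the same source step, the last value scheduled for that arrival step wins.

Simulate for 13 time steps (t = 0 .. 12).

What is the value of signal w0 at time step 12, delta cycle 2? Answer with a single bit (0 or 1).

t=0 Δ0: w1=1 clk=0 w5=1 w3=0 w2=0 w6=0 w0=0 w7=1 w4=0
  Δ1: clk:0→1
  Δ2: w5:1→0, w0:0→1
  Δ3: w2:0→1
  (3Δ to stable)
t=1 Δ0: w1=1 clk=1 w5=0 w3=0 w2=1 w6=0 w0=1 w7=1 w4=0
  Δ1: clk:1→0
  (1Δ to stable)
t=2 Δ0: w1=1 clk=0 w5=0 w3=0 w2=1 w6=0 w0=1 w7=1 w4=0
  Δ1: clk:0→1, w7:1→0
  Δ2: w0:1→0
  Δ3: w2:1→0
  (3Δ to stable)
t=3 Δ0: w1=1 clk=1 w5=0 w3=0 w2=0 w6=0 w0=0 w7=0 w4=0
  Δ1: clk:1→0
  (1Δ to stable)
t=4 Δ0: w1=1 clk=0 w5=0 w3=0 w2=0 w6=0 w0=0 w7=0 w4=0
  Δ1: w1:1→0, clk:0→1
  Δ2: w0:0→1
  Δ3: w2:0→1
  (3Δ to stable)
t=5 Δ0: w1=0 clk=1 w5=0 w3=0 w2=1 w6=0 w0=1 w7=0 w4=0
  Δ1: clk:1→0
  (1Δ to stable)
t=6 Δ0: w1=0 clk=0 w5=0 w3=0 w2=1 w6=0 w0=1 w7=0 w4=0
  Δ1: w1:0→1, clk:0→1
  Δ2: w0:1→0
  Δ3: w2:1→0
  (3Δ to stable)
t=7 Δ0: w1=1 clk=1 w5=0 w3=0 w2=0 w6=0 w0=0 w7=0 w4=0
  Δ1: clk:1→0
  (1Δ to stable)
t=8 Δ0: w1=1 clk=0 w5=0 w3=0 w2=0 w6=0 w0=0 w7=0 w4=0
  Δ1: w1:1→0, clk:0→1
  Δ2: w0:0→1
  Δ3: w2:0→1
  (3Δ to stable)
t=9 Δ0: w1=0 clk=1 w5=0 w3=0 w2=1 w6=0 w0=1 w7=0 w4=0
  Δ1: clk:1→0
  (1Δ to stable)
t=10 Δ0: w1=0 clk=0 w5=0 w3=0 w2=1 w6=0 w0=1 w7=0 w4=0
  Δ1: w1:0→1, clk:0→1
  Δ2: w0:1→0
  Δ3: w2:1→0
  (3Δ to stable)
t=11 Δ0: w1=1 clk=1 w5=0 w3=0 w2=0 w6=0 w0=0 w7=0 w4=0
  Δ1: clk:1→0
  (1Δ to stable)
t=12 Δ0: w1=1 clk=0 w5=0 w3=0 w2=0 w6=0 w0=0 w7=0 w4=0
  Δ1: w1:1→0, clk:0→1
  Δ2: w0:0→1
  Δ3: w2:0→1
  (3Δ to stable)

1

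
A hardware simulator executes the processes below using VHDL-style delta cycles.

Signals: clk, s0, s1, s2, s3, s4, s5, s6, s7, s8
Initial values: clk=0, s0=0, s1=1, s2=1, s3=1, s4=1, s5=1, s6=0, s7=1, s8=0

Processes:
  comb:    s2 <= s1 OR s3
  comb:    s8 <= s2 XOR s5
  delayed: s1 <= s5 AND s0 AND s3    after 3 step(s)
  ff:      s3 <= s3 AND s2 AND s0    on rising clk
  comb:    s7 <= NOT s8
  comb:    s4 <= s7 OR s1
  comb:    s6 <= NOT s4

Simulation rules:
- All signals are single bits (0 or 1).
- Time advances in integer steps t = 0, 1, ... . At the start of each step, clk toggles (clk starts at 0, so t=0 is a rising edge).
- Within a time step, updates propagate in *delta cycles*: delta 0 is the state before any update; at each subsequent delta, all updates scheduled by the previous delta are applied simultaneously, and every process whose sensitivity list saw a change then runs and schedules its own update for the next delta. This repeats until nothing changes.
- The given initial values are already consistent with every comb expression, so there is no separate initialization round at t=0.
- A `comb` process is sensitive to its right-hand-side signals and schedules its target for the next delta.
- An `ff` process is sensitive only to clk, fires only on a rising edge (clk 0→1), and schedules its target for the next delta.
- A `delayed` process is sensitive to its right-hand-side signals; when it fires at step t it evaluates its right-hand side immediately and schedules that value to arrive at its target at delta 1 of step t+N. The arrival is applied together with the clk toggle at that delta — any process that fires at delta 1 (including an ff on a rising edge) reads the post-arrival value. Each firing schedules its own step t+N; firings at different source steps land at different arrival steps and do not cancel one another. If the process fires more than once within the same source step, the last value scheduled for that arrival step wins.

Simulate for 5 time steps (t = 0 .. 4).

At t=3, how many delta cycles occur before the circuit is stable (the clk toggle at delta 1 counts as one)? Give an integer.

[bits: s4,s7,s8,clk,s3,s2,s1,s6,s0,s5]
t=0: Δ0=1100111001 Δ1=1101111001 Δ2=1101011001 | 2Δ
t=1: Δ0=1101011001 Δ1=1100011001 | 1Δ
t=2: Δ0=1100011001 Δ1=1101011001 | 1Δ
t=3: Δ0=1101011001 Δ1=1100010001 Δ2=1100000001 Δ3=1110000001 Δ4=1010000001 Δ5=0010000001 Δ6=0010000101 | 6Δ
t=4: Δ0=0010000101 Δ1=0011000101 | 1Δ

6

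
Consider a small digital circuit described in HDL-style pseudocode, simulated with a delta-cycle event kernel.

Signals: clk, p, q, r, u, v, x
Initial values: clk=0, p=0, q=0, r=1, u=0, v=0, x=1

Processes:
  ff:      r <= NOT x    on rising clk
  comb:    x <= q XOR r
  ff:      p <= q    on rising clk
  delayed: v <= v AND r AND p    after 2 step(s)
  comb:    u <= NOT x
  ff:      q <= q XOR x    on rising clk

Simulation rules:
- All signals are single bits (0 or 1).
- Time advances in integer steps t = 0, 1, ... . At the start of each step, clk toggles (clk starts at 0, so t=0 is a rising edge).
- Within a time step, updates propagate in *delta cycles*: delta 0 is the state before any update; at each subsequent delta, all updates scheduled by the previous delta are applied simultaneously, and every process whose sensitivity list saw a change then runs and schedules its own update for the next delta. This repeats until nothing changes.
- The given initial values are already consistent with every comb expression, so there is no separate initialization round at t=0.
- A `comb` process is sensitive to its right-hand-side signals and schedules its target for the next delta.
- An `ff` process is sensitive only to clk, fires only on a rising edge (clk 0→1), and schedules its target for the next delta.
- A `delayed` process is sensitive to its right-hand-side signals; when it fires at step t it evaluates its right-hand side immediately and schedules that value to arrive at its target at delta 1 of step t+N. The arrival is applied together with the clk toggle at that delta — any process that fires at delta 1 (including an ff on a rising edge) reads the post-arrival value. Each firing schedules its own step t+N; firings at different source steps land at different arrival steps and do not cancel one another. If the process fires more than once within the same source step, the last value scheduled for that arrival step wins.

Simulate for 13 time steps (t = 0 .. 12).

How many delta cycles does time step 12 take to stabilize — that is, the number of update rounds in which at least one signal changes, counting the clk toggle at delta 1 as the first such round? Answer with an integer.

2

t0.Δ0 p=0 r=1 v=0 q=0 clk=0 u=0 x=1
t0.Δ1 p=0 r=1 v=0 q=0 clk=1 u=0 x=1
t0.Δ2 p=0 r=0 v=0 q=1 clk=1 u=0 x=1
t1.Δ0 p=0 r=0 v=0 q=1 clk=1 u=0 x=1
t1.Δ1 p=0 r=0 v=0 q=1 clk=0 u=0 x=1
t2.Δ0 p=0 r=0 v=0 q=1 clk=0 u=0 x=1
t2.Δ1 p=0 r=0 v=0 q=1 clk=1 u=0 x=1
t2.Δ2 p=1 r=0 v=0 q=0 clk=1 u=0 x=1
t2.Δ3 p=1 r=0 v=0 q=0 clk=1 u=0 x=0
t2.Δ4 p=1 r=0 v=0 q=0 clk=1 u=1 x=0
t3.Δ0 p=1 r=0 v=0 q=0 clk=1 u=1 x=0
t3.Δ1 p=1 r=0 v=0 q=0 clk=0 u=1 x=0
t4.Δ0 p=1 r=0 v=0 q=0 clk=0 u=1 x=0
t4.Δ1 p=1 r=0 v=0 q=0 clk=1 u=1 x=0
t4.Δ2 p=0 r=1 v=0 q=0 clk=1 u=1 x=0
t4.Δ3 p=0 r=1 v=0 q=0 clk=1 u=1 x=1
t4.Δ4 p=0 r=1 v=0 q=0 clk=1 u=0 x=1
t5.Δ0 p=0 r=1 v=0 q=0 clk=1 u=0 x=1
t5.Δ1 p=0 r=1 v=0 q=0 clk=0 u=0 x=1
t6.Δ0 p=0 r=1 v=0 q=0 clk=0 u=0 x=1
t6.Δ1 p=0 r=1 v=0 q=0 clk=1 u=0 x=1
t6.Δ2 p=0 r=0 v=0 q=1 clk=1 u=0 x=1
t7.Δ0 p=0 r=0 v=0 q=1 clk=1 u=0 x=1
t7.Δ1 p=0 r=0 v=0 q=1 clk=0 u=0 x=1
t8.Δ0 p=0 r=0 v=0 q=1 clk=0 u=0 x=1
t8.Δ1 p=0 r=0 v=0 q=1 clk=1 u=0 x=1
t8.Δ2 p=1 r=0 v=0 q=0 clk=1 u=0 x=1
t8.Δ3 p=1 r=0 v=0 q=0 clk=1 u=0 x=0
t8.Δ4 p=1 r=0 v=0 q=0 clk=1 u=1 x=0
t9.Δ0 p=1 r=0 v=0 q=0 clk=1 u=1 x=0
t9.Δ1 p=1 r=0 v=0 q=0 clk=0 u=1 x=0
t10.Δ0 p=1 r=0 v=0 q=0 clk=0 u=1 x=0
t10.Δ1 p=1 r=0 v=0 q=0 clk=1 u=1 x=0
t10.Δ2 p=0 r=1 v=0 q=0 clk=1 u=1 x=0
t10.Δ3 p=0 r=1 v=0 q=0 clk=1 u=1 x=1
t10.Δ4 p=0 r=1 v=0 q=0 clk=1 u=0 x=1
t11.Δ0 p=0 r=1 v=0 q=0 clk=1 u=0 x=1
t11.Δ1 p=0 r=1 v=0 q=0 clk=0 u=0 x=1
t12.Δ0 p=0 r=1 v=0 q=0 clk=0 u=0 x=1
t12.Δ1 p=0 r=1 v=0 q=0 clk=1 u=0 x=1
t12.Δ2 p=0 r=0 v=0 q=1 clk=1 u=0 x=1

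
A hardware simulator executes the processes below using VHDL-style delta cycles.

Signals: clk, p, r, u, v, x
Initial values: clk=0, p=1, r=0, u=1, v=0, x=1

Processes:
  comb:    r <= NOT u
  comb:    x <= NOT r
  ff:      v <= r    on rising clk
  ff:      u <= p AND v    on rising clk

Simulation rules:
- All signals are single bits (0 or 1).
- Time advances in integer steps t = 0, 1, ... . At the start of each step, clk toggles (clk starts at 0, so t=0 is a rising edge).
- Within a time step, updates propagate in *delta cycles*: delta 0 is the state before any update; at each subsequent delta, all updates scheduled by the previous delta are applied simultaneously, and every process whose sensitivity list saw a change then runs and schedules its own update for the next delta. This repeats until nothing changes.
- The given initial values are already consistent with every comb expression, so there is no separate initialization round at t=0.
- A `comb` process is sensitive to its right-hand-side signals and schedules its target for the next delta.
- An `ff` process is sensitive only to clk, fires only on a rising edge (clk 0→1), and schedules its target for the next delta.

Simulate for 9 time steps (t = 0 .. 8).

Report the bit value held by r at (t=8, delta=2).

t=0 Δ0: r=0 x=1 u=1 v=0 clk=0 p=1
  Δ1: clk:0→1
  Δ2: u:1→0
  Δ3: r:0→1
  Δ4: x:1→0
  (4Δ to stable)
t=1 Δ0: r=1 x=0 u=0 v=0 clk=1 p=1
  Δ1: clk:1→0
  (1Δ to stable)
t=2 Δ0: r=1 x=0 u=0 v=0 clk=0 p=1
  Δ1: clk:0→1
  Δ2: v:0→1
  (2Δ to stable)
t=3 Δ0: r=1 x=0 u=0 v=1 clk=1 p=1
  Δ1: clk:1→0
  (1Δ to stable)
t=4 Δ0: r=1 x=0 u=0 v=1 clk=0 p=1
  Δ1: clk:0→1
  Δ2: u:0→1
  Δ3: r:1→0
  Δ4: x:0→1
  (4Δ to stable)
t=5 Δ0: r=0 x=1 u=1 v=1 clk=1 p=1
  Δ1: clk:1→0
  (1Δ to stable)
t=6 Δ0: r=0 x=1 u=1 v=1 clk=0 p=1
  Δ1: clk:0→1
  Δ2: v:1→0
  (2Δ to stable)
t=7 Δ0: r=0 x=1 u=1 v=0 clk=1 p=1
  Δ1: clk:1→0
  (1Δ to stable)
t=8 Δ0: r=0 x=1 u=1 v=0 clk=0 p=1
  Δ1: clk:0→1
  Δ2: u:1→0
  Δ3: r:0→1
  Δ4: x:1→0
  (4Δ to stable)

0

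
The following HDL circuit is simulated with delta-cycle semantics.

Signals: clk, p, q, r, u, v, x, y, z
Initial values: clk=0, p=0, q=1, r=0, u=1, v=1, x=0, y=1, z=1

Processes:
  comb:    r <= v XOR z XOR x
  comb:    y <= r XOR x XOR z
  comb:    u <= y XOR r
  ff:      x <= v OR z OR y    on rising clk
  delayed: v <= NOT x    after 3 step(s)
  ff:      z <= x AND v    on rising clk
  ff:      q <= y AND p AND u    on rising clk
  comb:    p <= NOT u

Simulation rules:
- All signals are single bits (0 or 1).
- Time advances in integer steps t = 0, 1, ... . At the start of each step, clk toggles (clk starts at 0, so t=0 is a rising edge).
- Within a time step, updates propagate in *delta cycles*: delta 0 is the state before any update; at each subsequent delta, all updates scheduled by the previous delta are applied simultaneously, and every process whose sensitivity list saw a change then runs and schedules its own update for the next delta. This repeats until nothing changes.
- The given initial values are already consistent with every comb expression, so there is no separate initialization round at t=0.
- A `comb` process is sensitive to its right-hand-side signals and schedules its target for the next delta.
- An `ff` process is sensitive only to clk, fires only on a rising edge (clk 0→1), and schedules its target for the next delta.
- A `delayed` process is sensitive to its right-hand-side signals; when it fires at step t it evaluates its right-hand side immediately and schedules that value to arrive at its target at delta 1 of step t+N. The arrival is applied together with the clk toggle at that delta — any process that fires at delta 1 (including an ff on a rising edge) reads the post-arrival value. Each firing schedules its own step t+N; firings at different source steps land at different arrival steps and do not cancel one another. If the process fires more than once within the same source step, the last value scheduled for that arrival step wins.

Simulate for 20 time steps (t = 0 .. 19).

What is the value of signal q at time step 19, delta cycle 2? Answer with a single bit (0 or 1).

0

[bits: v,q,z,p,clk,r,y,u,x]
t=0: Δ0=111000110 Δ1=111010110 Δ2=100010111 | 2Δ
t=1: Δ0=100010111 Δ1=100000111 | 1Δ
t=2: Δ0=100000111 Δ1=100010111 Δ2=101010111 Δ3=101011011 Δ4=101011111 Δ5=101011101 Δ6=101111101 | 6Δ
t=3: Δ0=101111101 Δ1=001101101 Δ2=001100101 Δ3=001100011 Δ4=001000001 Δ5=001100001 | 5Δ
t=4: Δ0=001100001 Δ1=001110001 Δ2=000110001 Δ3=000111101 Δ4=000111001 Δ5=000111011 Δ6=000011011 | 6Δ
t=5: Δ0=000011011 Δ1=000001011 | 1Δ
t=6: Δ0=000001011 Δ1=000011011 Δ2=000011010 Δ3=000010110 Δ4=000010010 Δ5=000010000 Δ6=000110000 | 6Δ
t=7: Δ0=000110000 Δ1=000100000 | 1Δ
t=8: Δ0=000100000 Δ1=000110000 | 1Δ
t=9: Δ0=000110000 Δ1=100100000 Δ2=100101000 Δ3=100101110 Δ4=100001100 Δ5=100101100 | 5Δ
t=10: Δ0=100101100 Δ1=100111100 Δ2=100111101 Δ3=100110001 Δ4=100110101 Δ5=100110111 Δ6=100010111 | 6Δ
t=11: Δ0=100010111 Δ1=100000111 | 1Δ
t=12: Δ0=100000111 Δ1=100010111 Δ2=101010111 Δ3=101011011 Δ4=101011111 Δ5=101011101 Δ6=101111101 | 6Δ
t=13: Δ0=101111101 Δ1=001101101 Δ2=001100101 Δ3=001100011 Δ4=001000001 Δ5=001100001 | 5Δ
t=14: Δ0=001100001 Δ1=001110001 Δ2=000110001 Δ3=000111101 Δ4=000111001 Δ5=000111011 Δ6=000011011 | 6Δ
t=15: Δ0=000011011 Δ1=000001011 | 1Δ
t=16: Δ0=000001011 Δ1=000011011 Δ2=000011010 Δ3=000010110 Δ4=000010010 Δ5=000010000 Δ6=000110000 | 6Δ
t=17: Δ0=000110000 Δ1=000100000 | 1Δ
t=18: Δ0=000100000 Δ1=000110000 | 1Δ
t=19: Δ0=000110000 Δ1=100100000 Δ2=100101000 Δ3=100101110 Δ4=100001100 Δ5=100101100 | 5Δ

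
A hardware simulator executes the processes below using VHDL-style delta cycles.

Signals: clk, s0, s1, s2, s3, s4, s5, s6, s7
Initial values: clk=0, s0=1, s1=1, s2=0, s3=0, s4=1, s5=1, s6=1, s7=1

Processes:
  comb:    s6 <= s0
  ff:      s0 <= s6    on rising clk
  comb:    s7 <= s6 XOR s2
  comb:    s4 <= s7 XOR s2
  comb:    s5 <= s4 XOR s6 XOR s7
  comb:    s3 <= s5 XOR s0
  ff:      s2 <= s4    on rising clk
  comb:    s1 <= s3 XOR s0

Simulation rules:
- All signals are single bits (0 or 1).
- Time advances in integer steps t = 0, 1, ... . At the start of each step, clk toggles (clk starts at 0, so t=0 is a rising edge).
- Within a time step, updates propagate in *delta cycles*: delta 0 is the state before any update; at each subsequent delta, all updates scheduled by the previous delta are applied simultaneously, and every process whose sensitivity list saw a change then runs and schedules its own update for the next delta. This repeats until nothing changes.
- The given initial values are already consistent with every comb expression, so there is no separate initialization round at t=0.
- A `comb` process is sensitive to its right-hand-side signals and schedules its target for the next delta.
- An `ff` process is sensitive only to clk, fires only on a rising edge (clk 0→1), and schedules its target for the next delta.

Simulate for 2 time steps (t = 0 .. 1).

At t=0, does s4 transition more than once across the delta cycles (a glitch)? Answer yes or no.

t0.Δ0 s1=1 s4=1 s7=1 s2=0 s3=0 s0=1 s6=1 clk=0 s5=1
t0.Δ1 s1=1 s4=1 s7=1 s2=0 s3=0 s0=1 s6=1 clk=1 s5=1
t0.Δ2 s1=1 s4=1 s7=1 s2=1 s3=0 s0=1 s6=1 clk=1 s5=1
t0.Δ3 s1=1 s4=0 s7=0 s2=1 s3=0 s0=1 s6=1 clk=1 s5=1
t0.Δ4 s1=1 s4=1 s7=0 s2=1 s3=0 s0=1 s6=1 clk=1 s5=1
t0.Δ5 s1=1 s4=1 s7=0 s2=1 s3=0 s0=1 s6=1 clk=1 s5=0
t0.Δ6 s1=1 s4=1 s7=0 s2=1 s3=1 s0=1 s6=1 clk=1 s5=0
t0.Δ7 s1=0 s4=1 s7=0 s2=1 s3=1 s0=1 s6=1 clk=1 s5=0
t1.Δ0 s1=0 s4=1 s7=0 s2=1 s3=1 s0=1 s6=1 clk=1 s5=0
t1.Δ1 s1=0 s4=1 s7=0 s2=1 s3=1 s0=1 s6=1 clk=0 s5=0

yes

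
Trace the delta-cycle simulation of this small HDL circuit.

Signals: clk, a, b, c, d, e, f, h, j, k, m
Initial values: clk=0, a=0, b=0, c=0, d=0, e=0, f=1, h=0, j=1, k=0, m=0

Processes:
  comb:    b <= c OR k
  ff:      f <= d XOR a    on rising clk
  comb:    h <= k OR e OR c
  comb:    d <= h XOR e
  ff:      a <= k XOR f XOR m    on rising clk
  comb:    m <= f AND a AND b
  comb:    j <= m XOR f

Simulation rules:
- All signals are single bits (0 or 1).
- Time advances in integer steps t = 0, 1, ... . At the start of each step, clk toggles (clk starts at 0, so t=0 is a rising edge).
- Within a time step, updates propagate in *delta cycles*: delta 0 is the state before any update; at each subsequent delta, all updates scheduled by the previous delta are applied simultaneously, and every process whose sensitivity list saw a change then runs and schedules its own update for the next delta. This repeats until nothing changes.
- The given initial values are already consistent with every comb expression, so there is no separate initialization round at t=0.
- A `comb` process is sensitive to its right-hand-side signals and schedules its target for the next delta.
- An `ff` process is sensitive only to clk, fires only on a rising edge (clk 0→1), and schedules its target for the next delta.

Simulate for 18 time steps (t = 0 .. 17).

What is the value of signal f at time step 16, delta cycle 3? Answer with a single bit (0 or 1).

t=0 Δ0: e=0 j=1 c=0 a=0 k=0 d=0 b=0 clk=0 h=0 m=0 f=1
  Δ1: clk:0→1
  Δ2: a:0→1, f:1→0
  Δ3: j:1→0
  (3Δ to stable)
t=1 Δ0: e=0 j=0 c=0 a=1 k=0 d=0 b=0 clk=1 h=0 m=0 f=0
  Δ1: clk:1→0
  (1Δ to stable)
t=2 Δ0: e=0 j=0 c=0 a=1 k=0 d=0 b=0 clk=0 h=0 m=0 f=0
  Δ1: clk:0→1
  Δ2: a:1→0, f:0→1
  Δ3: j:0→1
  (3Δ to stable)
t=3 Δ0: e=0 j=1 c=0 a=0 k=0 d=0 b=0 clk=1 h=0 m=0 f=1
  Δ1: clk:1→0
  (1Δ to stable)
t=4 Δ0: e=0 j=1 c=0 a=0 k=0 d=0 b=0 clk=0 h=0 m=0 f=1
  Δ1: clk:0→1
  Δ2: a:0→1, f:1→0
  Δ3: j:1→0
  (3Δ to stable)
t=5 Δ0: e=0 j=0 c=0 a=1 k=0 d=0 b=0 clk=1 h=0 m=0 f=0
  Δ1: clk:1→0
  (1Δ to stable)
t=6 Δ0: e=0 j=0 c=0 a=1 k=0 d=0 b=0 clk=0 h=0 m=0 f=0
  Δ1: clk:0→1
  Δ2: a:1→0, f:0→1
  Δ3: j:0→1
  (3Δ to stable)
t=7 Δ0: e=0 j=1 c=0 a=0 k=0 d=0 b=0 clk=1 h=0 m=0 f=1
  Δ1: clk:1→0
  (1Δ to stable)
t=8 Δ0: e=0 j=1 c=0 a=0 k=0 d=0 b=0 clk=0 h=0 m=0 f=1
  Δ1: clk:0→1
  Δ2: a:0→1, f:1→0
  Δ3: j:1→0
  (3Δ to stable)
t=9 Δ0: e=0 j=0 c=0 a=1 k=0 d=0 b=0 clk=1 h=0 m=0 f=0
  Δ1: clk:1→0
  (1Δ to stable)
t=10 Δ0: e=0 j=0 c=0 a=1 k=0 d=0 b=0 clk=0 h=0 m=0 f=0
  Δ1: clk:0→1
  Δ2: a:1→0, f:0→1
  Δ3: j:0→1
  (3Δ to stable)
t=11 Δ0: e=0 j=1 c=0 a=0 k=0 d=0 b=0 clk=1 h=0 m=0 f=1
  Δ1: clk:1→0
  (1Δ to stable)
t=12 Δ0: e=0 j=1 c=0 a=0 k=0 d=0 b=0 clk=0 h=0 m=0 f=1
  Δ1: clk:0→1
  Δ2: a:0→1, f:1→0
  Δ3: j:1→0
  (3Δ to stable)
t=13 Δ0: e=0 j=0 c=0 a=1 k=0 d=0 b=0 clk=1 h=0 m=0 f=0
  Δ1: clk:1→0
  (1Δ to stable)
t=14 Δ0: e=0 j=0 c=0 a=1 k=0 d=0 b=0 clk=0 h=0 m=0 f=0
  Δ1: clk:0→1
  Δ2: a:1→0, f:0→1
  Δ3: j:0→1
  (3Δ to stable)
t=15 Δ0: e=0 j=1 c=0 a=0 k=0 d=0 b=0 clk=1 h=0 m=0 f=1
  Δ1: clk:1→0
  (1Δ to stable)
t=16 Δ0: e=0 j=1 c=0 a=0 k=0 d=0 b=0 clk=0 h=0 m=0 f=1
  Δ1: clk:0→1
  Δ2: a:0→1, f:1→0
  Δ3: j:1→0
  (3Δ to stable)
t=17 Δ0: e=0 j=0 c=0 a=1 k=0 d=0 b=0 clk=1 h=0 m=0 f=0
  Δ1: clk:1→0
  (1Δ to stable)

0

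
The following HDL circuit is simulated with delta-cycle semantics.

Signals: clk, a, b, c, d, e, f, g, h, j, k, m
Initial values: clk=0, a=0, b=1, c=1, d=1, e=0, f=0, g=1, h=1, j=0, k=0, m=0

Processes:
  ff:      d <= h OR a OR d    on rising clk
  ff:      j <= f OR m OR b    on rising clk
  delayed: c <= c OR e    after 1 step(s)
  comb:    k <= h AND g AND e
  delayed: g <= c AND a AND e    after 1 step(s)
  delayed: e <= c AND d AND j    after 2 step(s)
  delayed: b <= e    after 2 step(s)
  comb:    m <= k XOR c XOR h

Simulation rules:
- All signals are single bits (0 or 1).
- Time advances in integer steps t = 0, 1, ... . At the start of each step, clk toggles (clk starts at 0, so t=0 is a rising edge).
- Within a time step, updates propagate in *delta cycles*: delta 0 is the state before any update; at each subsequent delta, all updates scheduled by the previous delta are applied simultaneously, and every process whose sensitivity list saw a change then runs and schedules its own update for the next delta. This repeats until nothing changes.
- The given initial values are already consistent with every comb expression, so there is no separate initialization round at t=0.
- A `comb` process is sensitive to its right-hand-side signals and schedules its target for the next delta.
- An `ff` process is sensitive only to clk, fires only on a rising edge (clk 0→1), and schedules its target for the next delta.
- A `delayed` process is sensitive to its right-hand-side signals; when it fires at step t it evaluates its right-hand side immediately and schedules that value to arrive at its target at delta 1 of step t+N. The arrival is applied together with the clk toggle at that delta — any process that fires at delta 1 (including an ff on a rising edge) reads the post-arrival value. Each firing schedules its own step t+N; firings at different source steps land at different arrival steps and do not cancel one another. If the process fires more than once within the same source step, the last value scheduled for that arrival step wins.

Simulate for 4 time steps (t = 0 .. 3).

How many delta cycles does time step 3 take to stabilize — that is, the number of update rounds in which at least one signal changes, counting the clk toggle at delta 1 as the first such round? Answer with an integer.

[bits: b,c,a,clk,k,h,j,g,m,f,e,d]
t=0: Δ0=110001010001 Δ1=110101010001 Δ2=110101110001 | 2Δ
t=1: Δ0=110101110001 Δ1=110001110001 | 1Δ
t=2: Δ0=110001110001 Δ1=110101110011 Δ2=110111110011 Δ3=110111111011 | 3Δ
t=3: Δ0=110111111011 Δ1=110011101011 Δ2=110001101011 Δ3=110001100011 | 3Δ

3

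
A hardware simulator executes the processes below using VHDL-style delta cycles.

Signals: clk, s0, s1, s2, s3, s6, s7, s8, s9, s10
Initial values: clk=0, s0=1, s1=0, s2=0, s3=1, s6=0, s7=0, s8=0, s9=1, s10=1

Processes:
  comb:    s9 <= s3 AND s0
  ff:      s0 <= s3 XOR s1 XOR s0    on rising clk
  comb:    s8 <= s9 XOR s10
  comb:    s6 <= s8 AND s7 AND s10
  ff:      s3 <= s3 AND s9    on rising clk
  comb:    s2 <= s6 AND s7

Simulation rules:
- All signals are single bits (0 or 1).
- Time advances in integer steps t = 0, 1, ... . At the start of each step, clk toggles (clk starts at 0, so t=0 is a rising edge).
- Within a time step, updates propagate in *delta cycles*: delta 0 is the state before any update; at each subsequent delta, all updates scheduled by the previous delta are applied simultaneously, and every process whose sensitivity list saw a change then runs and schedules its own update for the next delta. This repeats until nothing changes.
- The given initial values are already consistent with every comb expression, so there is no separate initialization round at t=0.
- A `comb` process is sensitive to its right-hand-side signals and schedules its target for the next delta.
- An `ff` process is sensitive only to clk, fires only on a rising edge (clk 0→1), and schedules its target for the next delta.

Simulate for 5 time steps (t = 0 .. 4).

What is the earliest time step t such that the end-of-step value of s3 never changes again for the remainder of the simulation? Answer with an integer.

t=0 Δ0: s10=1 s2=0 s3=1 s1=0 s7=0 s9=1 s6=0 s0=1 clk=0 s8=0
  Δ1: clk:0→1
  Δ2: s0:1→0
  Δ3: s9:1→0
  Δ4: s8:0→1
  (4Δ to stable)
t=1 Δ0: s10=1 s2=0 s3=1 s1=0 s7=0 s9=0 s6=0 s0=0 clk=1 s8=1
  Δ1: clk:1→0
  (1Δ to stable)
t=2 Δ0: s10=1 s2=0 s3=1 s1=0 s7=0 s9=0 s6=0 s0=0 clk=0 s8=1
  Δ1: clk:0→1
  Δ2: s3:1→0, s0:0→1
  (2Δ to stable)
t=3 Δ0: s10=1 s2=0 s3=0 s1=0 s7=0 s9=0 s6=0 s0=1 clk=1 s8=1
  Δ1: clk:1→0
  (1Δ to stable)
t=4 Δ0: s10=1 s2=0 s3=0 s1=0 s7=0 s9=0 s6=0 s0=1 clk=0 s8=1
  Δ1: clk:0→1
  (1Δ to stable)

2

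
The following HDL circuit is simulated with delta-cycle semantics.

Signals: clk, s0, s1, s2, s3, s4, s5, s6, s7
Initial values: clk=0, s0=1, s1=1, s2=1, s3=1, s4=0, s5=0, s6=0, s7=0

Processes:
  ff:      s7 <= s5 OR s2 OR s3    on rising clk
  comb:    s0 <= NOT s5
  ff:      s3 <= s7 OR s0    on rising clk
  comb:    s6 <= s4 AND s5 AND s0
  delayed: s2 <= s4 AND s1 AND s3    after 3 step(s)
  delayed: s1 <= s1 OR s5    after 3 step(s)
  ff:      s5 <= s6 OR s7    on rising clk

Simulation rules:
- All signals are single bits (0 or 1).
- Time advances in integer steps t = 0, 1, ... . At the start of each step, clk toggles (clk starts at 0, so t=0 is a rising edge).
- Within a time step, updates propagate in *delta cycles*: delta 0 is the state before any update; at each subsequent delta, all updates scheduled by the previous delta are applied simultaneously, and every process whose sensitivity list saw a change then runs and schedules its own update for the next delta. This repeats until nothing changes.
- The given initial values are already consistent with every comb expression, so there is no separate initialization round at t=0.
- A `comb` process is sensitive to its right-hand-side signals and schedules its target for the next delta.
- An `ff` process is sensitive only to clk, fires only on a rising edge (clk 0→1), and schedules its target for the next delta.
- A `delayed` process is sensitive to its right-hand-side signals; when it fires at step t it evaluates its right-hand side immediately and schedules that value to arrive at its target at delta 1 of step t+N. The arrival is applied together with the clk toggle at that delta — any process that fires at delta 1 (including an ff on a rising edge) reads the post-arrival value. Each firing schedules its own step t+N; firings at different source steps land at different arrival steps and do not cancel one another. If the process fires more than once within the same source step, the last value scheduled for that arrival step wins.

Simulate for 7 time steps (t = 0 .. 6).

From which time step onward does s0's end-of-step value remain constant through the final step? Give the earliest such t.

2

[bits: s0,s1,s4,s7,s5,s3,clk,s6,s2]
t=0: Δ0=110001001 Δ1=110001101 Δ2=110101101 | 2Δ
t=1: Δ0=110101101 Δ1=110101001 | 1Δ
t=2: Δ0=110101001 Δ1=110101101 Δ2=110111101 Δ3=010111101 | 3Δ
t=3: Δ0=010111101 Δ1=010111001 | 1Δ
t=4: Δ0=010111001 Δ1=010111101 | 1Δ
t=5: Δ0=010111101 Δ1=010111001 | 1Δ
t=6: Δ0=010111001 Δ1=010111101 | 1Δ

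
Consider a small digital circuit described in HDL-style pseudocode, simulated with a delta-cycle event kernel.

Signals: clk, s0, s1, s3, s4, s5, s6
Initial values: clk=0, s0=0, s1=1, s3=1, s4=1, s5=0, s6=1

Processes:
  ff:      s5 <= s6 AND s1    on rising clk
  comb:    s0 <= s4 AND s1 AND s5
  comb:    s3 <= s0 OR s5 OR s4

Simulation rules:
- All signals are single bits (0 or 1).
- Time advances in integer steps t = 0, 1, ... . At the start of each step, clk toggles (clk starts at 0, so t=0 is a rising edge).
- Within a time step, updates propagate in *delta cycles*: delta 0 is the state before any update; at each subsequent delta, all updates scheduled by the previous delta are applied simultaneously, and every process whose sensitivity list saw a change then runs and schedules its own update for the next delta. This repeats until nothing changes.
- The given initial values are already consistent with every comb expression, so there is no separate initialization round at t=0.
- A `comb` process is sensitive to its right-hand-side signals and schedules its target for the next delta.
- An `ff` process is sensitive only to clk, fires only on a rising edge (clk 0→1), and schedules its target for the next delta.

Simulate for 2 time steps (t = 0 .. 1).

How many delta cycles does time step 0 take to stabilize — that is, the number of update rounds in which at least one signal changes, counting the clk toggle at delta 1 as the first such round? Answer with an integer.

3

t=0 Δ0: clk=0 s6=1 s4=1 s3=1 s1=1 s0=0 s5=0
  Δ1: clk:0→1
  Δ2: s5:0→1
  Δ3: s0:0→1
  (3Δ to stable)
t=1 Δ0: clk=1 s6=1 s4=1 s3=1 s1=1 s0=1 s5=1
  Δ1: clk:1→0
  (1Δ to stable)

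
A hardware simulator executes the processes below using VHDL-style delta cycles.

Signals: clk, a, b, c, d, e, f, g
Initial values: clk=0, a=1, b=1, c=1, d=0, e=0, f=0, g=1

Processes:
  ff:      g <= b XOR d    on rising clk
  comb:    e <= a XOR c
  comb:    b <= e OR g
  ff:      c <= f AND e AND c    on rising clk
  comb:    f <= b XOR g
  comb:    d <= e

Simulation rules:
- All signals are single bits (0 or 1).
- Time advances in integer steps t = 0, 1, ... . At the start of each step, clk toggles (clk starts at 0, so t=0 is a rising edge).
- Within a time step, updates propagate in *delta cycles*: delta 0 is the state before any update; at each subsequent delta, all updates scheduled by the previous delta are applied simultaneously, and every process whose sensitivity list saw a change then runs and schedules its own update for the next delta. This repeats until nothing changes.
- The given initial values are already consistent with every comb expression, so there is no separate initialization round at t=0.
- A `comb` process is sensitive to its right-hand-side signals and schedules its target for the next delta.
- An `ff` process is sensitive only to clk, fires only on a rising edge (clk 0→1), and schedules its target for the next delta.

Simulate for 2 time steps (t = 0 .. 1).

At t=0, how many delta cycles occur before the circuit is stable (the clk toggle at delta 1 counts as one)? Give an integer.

t0.Δ0 f=0 b=1 clk=0 d=0 a=1 e=0 c=1 g=1
t0.Δ1 f=0 b=1 clk=1 d=0 a=1 e=0 c=1 g=1
t0.Δ2 f=0 b=1 clk=1 d=0 a=1 e=0 c=0 g=1
t0.Δ3 f=0 b=1 clk=1 d=0 a=1 e=1 c=0 g=1
t0.Δ4 f=0 b=1 clk=1 d=1 a=1 e=1 c=0 g=1
t1.Δ0 f=0 b=1 clk=1 d=1 a=1 e=1 c=0 g=1
t1.Δ1 f=0 b=1 clk=0 d=1 a=1 e=1 c=0 g=1

4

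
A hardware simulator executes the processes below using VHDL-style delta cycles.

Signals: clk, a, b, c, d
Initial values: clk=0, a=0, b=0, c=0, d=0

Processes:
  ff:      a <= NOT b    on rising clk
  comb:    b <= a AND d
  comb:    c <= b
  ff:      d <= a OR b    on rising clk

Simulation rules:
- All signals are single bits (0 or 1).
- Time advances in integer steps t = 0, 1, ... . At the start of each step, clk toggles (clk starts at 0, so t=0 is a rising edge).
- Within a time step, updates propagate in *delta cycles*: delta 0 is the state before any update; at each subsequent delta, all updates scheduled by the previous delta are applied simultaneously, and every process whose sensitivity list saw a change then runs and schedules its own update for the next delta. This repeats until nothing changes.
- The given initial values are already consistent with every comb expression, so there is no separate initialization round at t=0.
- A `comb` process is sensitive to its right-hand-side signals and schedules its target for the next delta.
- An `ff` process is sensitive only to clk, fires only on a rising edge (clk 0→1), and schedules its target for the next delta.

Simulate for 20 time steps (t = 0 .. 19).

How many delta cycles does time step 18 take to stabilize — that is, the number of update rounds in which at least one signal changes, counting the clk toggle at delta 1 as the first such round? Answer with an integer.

t0.Δ0 d=0 c=0 a=0 clk=0 b=0
t0.Δ1 d=0 c=0 a=0 clk=1 b=0
t0.Δ2 d=0 c=0 a=1 clk=1 b=0
t1.Δ0 d=0 c=0 a=1 clk=1 b=0
t1.Δ1 d=0 c=0 a=1 clk=0 b=0
t2.Δ0 d=0 c=0 a=1 clk=0 b=0
t2.Δ1 d=0 c=0 a=1 clk=1 b=0
t2.Δ2 d=1 c=0 a=1 clk=1 b=0
t2.Δ3 d=1 c=0 a=1 clk=1 b=1
t2.Δ4 d=1 c=1 a=1 clk=1 b=1
t3.Δ0 d=1 c=1 a=1 clk=1 b=1
t3.Δ1 d=1 c=1 a=1 clk=0 b=1
t4.Δ0 d=1 c=1 a=1 clk=0 b=1
t4.Δ1 d=1 c=1 a=1 clk=1 b=1
t4.Δ2 d=1 c=1 a=0 clk=1 b=1
t4.Δ3 d=1 c=1 a=0 clk=1 b=0
t4.Δ4 d=1 c=0 a=0 clk=1 b=0
t5.Δ0 d=1 c=0 a=0 clk=1 b=0
t5.Δ1 d=1 c=0 a=0 clk=0 b=0
t6.Δ0 d=1 c=0 a=0 clk=0 b=0
t6.Δ1 d=1 c=0 a=0 clk=1 b=0
t6.Δ2 d=0 c=0 a=1 clk=1 b=0
t7.Δ0 d=0 c=0 a=1 clk=1 b=0
t7.Δ1 d=0 c=0 a=1 clk=0 b=0
t8.Δ0 d=0 c=0 a=1 clk=0 b=0
t8.Δ1 d=0 c=0 a=1 clk=1 b=0
t8.Δ2 d=1 c=0 a=1 clk=1 b=0
t8.Δ3 d=1 c=0 a=1 clk=1 b=1
t8.Δ4 d=1 c=1 a=1 clk=1 b=1
t9.Δ0 d=1 c=1 a=1 clk=1 b=1
t9.Δ1 d=1 c=1 a=1 clk=0 b=1
t10.Δ0 d=1 c=1 a=1 clk=0 b=1
t10.Δ1 d=1 c=1 a=1 clk=1 b=1
t10.Δ2 d=1 c=1 a=0 clk=1 b=1
t10.Δ3 d=1 c=1 a=0 clk=1 b=0
t10.Δ4 d=1 c=0 a=0 clk=1 b=0
t11.Δ0 d=1 c=0 a=0 clk=1 b=0
t11.Δ1 d=1 c=0 a=0 clk=0 b=0
t12.Δ0 d=1 c=0 a=0 clk=0 b=0
t12.Δ1 d=1 c=0 a=0 clk=1 b=0
t12.Δ2 d=0 c=0 a=1 clk=1 b=0
t13.Δ0 d=0 c=0 a=1 clk=1 b=0
t13.Δ1 d=0 c=0 a=1 clk=0 b=0
t14.Δ0 d=0 c=0 a=1 clk=0 b=0
t14.Δ1 d=0 c=0 a=1 clk=1 b=0
t14.Δ2 d=1 c=0 a=1 clk=1 b=0
t14.Δ3 d=1 c=0 a=1 clk=1 b=1
t14.Δ4 d=1 c=1 a=1 clk=1 b=1
t15.Δ0 d=1 c=1 a=1 clk=1 b=1
t15.Δ1 d=1 c=1 a=1 clk=0 b=1
t16.Δ0 d=1 c=1 a=1 clk=0 b=1
t16.Δ1 d=1 c=1 a=1 clk=1 b=1
t16.Δ2 d=1 c=1 a=0 clk=1 b=1
t16.Δ3 d=1 c=1 a=0 clk=1 b=0
t16.Δ4 d=1 c=0 a=0 clk=1 b=0
t17.Δ0 d=1 c=0 a=0 clk=1 b=0
t17.Δ1 d=1 c=0 a=0 clk=0 b=0
t18.Δ0 d=1 c=0 a=0 clk=0 b=0
t18.Δ1 d=1 c=0 a=0 clk=1 b=0
t18.Δ2 d=0 c=0 a=1 clk=1 b=0
t19.Δ0 d=0 c=0 a=1 clk=1 b=0
t19.Δ1 d=0 c=0 a=1 clk=0 b=0

2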